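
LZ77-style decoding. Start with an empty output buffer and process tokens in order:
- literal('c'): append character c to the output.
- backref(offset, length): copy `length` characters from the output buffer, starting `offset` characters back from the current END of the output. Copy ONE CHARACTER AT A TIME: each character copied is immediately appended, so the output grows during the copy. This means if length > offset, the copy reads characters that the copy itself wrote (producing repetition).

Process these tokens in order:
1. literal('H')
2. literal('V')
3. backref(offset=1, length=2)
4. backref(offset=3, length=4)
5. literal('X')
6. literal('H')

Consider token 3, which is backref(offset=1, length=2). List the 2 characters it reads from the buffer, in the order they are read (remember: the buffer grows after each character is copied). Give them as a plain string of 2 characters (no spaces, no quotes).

Answer: VV

Derivation:
Token 1: literal('H'). Output: "H"
Token 2: literal('V'). Output: "HV"
Token 3: backref(off=1, len=2). Buffer before: "HV" (len 2)
  byte 1: read out[1]='V', append. Buffer now: "HVV"
  byte 2: read out[2]='V', append. Buffer now: "HVVV"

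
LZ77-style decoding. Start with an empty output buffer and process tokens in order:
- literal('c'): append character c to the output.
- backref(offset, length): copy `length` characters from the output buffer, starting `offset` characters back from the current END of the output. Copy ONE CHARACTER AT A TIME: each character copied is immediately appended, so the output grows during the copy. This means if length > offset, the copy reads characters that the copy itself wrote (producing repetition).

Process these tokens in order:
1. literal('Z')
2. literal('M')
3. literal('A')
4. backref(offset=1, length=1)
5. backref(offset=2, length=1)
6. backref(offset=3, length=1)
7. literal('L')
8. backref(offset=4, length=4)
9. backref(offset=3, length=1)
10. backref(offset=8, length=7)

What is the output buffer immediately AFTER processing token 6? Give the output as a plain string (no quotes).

Answer: ZMAAAA

Derivation:
Token 1: literal('Z'). Output: "Z"
Token 2: literal('M'). Output: "ZM"
Token 3: literal('A'). Output: "ZMA"
Token 4: backref(off=1, len=1). Copied 'A' from pos 2. Output: "ZMAA"
Token 5: backref(off=2, len=1). Copied 'A' from pos 2. Output: "ZMAAA"
Token 6: backref(off=3, len=1). Copied 'A' from pos 2. Output: "ZMAAAA"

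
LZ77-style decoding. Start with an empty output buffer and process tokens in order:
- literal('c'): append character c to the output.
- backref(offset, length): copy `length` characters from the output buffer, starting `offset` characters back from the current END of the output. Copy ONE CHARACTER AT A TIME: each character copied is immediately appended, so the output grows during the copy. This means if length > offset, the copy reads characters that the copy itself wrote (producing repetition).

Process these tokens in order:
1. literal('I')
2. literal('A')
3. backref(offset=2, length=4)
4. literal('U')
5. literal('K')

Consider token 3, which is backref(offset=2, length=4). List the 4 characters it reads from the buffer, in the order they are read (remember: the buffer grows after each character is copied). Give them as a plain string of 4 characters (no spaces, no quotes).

Token 1: literal('I'). Output: "I"
Token 2: literal('A'). Output: "IA"
Token 3: backref(off=2, len=4). Buffer before: "IA" (len 2)
  byte 1: read out[0]='I', append. Buffer now: "IAI"
  byte 2: read out[1]='A', append. Buffer now: "IAIA"
  byte 3: read out[2]='I', append. Buffer now: "IAIAI"
  byte 4: read out[3]='A', append. Buffer now: "IAIAIA"

Answer: IAIA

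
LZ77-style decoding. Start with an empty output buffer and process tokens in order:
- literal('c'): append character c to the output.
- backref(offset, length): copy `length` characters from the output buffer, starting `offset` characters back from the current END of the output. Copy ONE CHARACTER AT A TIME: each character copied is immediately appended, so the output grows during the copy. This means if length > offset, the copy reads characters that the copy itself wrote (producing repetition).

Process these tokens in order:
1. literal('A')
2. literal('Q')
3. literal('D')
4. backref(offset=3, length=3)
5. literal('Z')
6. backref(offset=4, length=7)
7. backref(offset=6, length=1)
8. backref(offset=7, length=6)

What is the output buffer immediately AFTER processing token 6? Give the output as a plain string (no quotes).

Answer: AQDAQDZAQDZAQD

Derivation:
Token 1: literal('A'). Output: "A"
Token 2: literal('Q'). Output: "AQ"
Token 3: literal('D'). Output: "AQD"
Token 4: backref(off=3, len=3). Copied 'AQD' from pos 0. Output: "AQDAQD"
Token 5: literal('Z'). Output: "AQDAQDZ"
Token 6: backref(off=4, len=7) (overlapping!). Copied 'AQDZAQD' from pos 3. Output: "AQDAQDZAQDZAQD"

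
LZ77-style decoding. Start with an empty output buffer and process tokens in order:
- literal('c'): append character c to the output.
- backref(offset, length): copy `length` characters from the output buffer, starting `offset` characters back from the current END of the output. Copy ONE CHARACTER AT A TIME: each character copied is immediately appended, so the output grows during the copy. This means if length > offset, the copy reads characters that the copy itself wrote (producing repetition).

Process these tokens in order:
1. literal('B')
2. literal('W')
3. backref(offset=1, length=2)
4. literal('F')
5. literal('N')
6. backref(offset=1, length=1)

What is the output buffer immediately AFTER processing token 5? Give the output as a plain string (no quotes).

Answer: BWWWFN

Derivation:
Token 1: literal('B'). Output: "B"
Token 2: literal('W'). Output: "BW"
Token 3: backref(off=1, len=2) (overlapping!). Copied 'WW' from pos 1. Output: "BWWW"
Token 4: literal('F'). Output: "BWWWF"
Token 5: literal('N'). Output: "BWWWFN"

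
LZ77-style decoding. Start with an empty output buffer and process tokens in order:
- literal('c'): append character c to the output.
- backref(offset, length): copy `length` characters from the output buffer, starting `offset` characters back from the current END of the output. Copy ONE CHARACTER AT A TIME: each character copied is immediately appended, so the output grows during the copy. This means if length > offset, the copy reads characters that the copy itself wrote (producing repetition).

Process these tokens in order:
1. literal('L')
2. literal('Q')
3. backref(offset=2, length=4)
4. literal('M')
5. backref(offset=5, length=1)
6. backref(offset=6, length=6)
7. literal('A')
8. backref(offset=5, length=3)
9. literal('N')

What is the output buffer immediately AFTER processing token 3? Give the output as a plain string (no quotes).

Token 1: literal('L'). Output: "L"
Token 2: literal('Q'). Output: "LQ"
Token 3: backref(off=2, len=4) (overlapping!). Copied 'LQLQ' from pos 0. Output: "LQLQLQ"

Answer: LQLQLQ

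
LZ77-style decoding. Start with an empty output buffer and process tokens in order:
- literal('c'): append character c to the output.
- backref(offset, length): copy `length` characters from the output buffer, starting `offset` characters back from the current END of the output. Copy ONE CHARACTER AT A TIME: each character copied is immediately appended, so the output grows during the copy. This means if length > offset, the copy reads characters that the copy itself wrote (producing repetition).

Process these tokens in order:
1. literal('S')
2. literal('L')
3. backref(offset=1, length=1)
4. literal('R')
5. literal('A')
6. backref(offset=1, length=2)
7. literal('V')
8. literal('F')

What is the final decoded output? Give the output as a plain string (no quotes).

Answer: SLLRAAAVF

Derivation:
Token 1: literal('S'). Output: "S"
Token 2: literal('L'). Output: "SL"
Token 3: backref(off=1, len=1). Copied 'L' from pos 1. Output: "SLL"
Token 4: literal('R'). Output: "SLLR"
Token 5: literal('A'). Output: "SLLRA"
Token 6: backref(off=1, len=2) (overlapping!). Copied 'AA' from pos 4. Output: "SLLRAAA"
Token 7: literal('V'). Output: "SLLRAAAV"
Token 8: literal('F'). Output: "SLLRAAAVF"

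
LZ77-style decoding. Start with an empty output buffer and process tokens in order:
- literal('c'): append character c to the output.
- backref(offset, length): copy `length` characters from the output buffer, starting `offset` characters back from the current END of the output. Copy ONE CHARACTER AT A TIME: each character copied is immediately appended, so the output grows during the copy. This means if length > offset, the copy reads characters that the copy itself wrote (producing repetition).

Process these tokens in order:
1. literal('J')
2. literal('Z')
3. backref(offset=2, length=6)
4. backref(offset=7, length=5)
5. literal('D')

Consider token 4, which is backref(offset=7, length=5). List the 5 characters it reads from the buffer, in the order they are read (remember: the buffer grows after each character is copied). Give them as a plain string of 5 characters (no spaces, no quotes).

Token 1: literal('J'). Output: "J"
Token 2: literal('Z'). Output: "JZ"
Token 3: backref(off=2, len=6) (overlapping!). Copied 'JZJZJZ' from pos 0. Output: "JZJZJZJZ"
Token 4: backref(off=7, len=5). Buffer before: "JZJZJZJZ" (len 8)
  byte 1: read out[1]='Z', append. Buffer now: "JZJZJZJZZ"
  byte 2: read out[2]='J', append. Buffer now: "JZJZJZJZZJ"
  byte 3: read out[3]='Z', append. Buffer now: "JZJZJZJZZJZ"
  byte 4: read out[4]='J', append. Buffer now: "JZJZJZJZZJZJ"
  byte 5: read out[5]='Z', append. Buffer now: "JZJZJZJZZJZJZ"

Answer: ZJZJZ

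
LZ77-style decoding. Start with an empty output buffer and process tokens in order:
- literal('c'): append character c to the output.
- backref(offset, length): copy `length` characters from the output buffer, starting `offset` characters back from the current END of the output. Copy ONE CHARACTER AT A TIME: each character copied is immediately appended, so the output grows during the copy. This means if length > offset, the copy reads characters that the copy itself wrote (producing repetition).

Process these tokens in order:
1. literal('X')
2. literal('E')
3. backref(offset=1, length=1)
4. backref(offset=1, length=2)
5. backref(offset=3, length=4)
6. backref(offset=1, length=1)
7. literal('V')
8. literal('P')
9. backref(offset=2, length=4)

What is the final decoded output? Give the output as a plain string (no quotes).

Answer: XEEEEEEEEEVPVPVP

Derivation:
Token 1: literal('X'). Output: "X"
Token 2: literal('E'). Output: "XE"
Token 3: backref(off=1, len=1). Copied 'E' from pos 1. Output: "XEE"
Token 4: backref(off=1, len=2) (overlapping!). Copied 'EE' from pos 2. Output: "XEEEE"
Token 5: backref(off=3, len=4) (overlapping!). Copied 'EEEE' from pos 2. Output: "XEEEEEEEE"
Token 6: backref(off=1, len=1). Copied 'E' from pos 8. Output: "XEEEEEEEEE"
Token 7: literal('V'). Output: "XEEEEEEEEEV"
Token 8: literal('P'). Output: "XEEEEEEEEEVP"
Token 9: backref(off=2, len=4) (overlapping!). Copied 'VPVP' from pos 10. Output: "XEEEEEEEEEVPVPVP"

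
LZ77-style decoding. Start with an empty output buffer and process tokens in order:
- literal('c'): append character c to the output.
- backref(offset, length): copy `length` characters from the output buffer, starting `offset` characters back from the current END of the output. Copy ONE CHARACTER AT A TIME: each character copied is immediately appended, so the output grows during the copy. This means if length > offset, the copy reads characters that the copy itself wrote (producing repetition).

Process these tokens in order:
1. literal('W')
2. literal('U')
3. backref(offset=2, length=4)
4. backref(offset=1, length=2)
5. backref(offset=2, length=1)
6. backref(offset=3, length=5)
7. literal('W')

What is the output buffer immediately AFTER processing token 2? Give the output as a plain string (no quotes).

Answer: WU

Derivation:
Token 1: literal('W'). Output: "W"
Token 2: literal('U'). Output: "WU"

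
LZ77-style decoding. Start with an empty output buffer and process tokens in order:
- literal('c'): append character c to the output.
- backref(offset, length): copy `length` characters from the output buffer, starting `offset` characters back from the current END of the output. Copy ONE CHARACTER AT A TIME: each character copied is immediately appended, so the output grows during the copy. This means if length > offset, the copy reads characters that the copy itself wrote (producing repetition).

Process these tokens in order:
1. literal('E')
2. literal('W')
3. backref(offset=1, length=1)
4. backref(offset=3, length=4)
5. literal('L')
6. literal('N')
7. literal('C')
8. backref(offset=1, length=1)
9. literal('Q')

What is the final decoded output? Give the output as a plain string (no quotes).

Token 1: literal('E'). Output: "E"
Token 2: literal('W'). Output: "EW"
Token 3: backref(off=1, len=1). Copied 'W' from pos 1. Output: "EWW"
Token 4: backref(off=3, len=4) (overlapping!). Copied 'EWWE' from pos 0. Output: "EWWEWWE"
Token 5: literal('L'). Output: "EWWEWWEL"
Token 6: literal('N'). Output: "EWWEWWELN"
Token 7: literal('C'). Output: "EWWEWWELNC"
Token 8: backref(off=1, len=1). Copied 'C' from pos 9. Output: "EWWEWWELNCC"
Token 9: literal('Q'). Output: "EWWEWWELNCCQ"

Answer: EWWEWWELNCCQ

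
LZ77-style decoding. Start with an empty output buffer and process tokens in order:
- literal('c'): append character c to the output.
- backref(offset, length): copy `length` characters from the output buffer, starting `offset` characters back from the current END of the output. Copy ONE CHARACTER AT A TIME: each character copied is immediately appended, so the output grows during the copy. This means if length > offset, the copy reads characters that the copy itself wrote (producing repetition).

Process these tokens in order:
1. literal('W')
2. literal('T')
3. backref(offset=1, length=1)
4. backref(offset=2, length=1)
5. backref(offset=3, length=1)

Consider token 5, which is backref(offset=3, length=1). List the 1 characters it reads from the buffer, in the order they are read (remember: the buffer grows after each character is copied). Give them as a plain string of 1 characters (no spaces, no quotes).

Token 1: literal('W'). Output: "W"
Token 2: literal('T'). Output: "WT"
Token 3: backref(off=1, len=1). Copied 'T' from pos 1. Output: "WTT"
Token 4: backref(off=2, len=1). Copied 'T' from pos 1. Output: "WTTT"
Token 5: backref(off=3, len=1). Buffer before: "WTTT" (len 4)
  byte 1: read out[1]='T', append. Buffer now: "WTTTT"

Answer: T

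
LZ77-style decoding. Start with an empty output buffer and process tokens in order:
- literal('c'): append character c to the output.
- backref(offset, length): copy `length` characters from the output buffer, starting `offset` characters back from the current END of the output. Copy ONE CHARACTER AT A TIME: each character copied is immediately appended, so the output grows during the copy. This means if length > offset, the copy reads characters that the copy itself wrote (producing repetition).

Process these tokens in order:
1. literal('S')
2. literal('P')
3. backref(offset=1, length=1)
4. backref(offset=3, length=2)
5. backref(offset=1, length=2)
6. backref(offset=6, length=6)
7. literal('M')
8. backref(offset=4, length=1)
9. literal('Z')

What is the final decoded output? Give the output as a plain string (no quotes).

Token 1: literal('S'). Output: "S"
Token 2: literal('P'). Output: "SP"
Token 3: backref(off=1, len=1). Copied 'P' from pos 1. Output: "SPP"
Token 4: backref(off=3, len=2). Copied 'SP' from pos 0. Output: "SPPSP"
Token 5: backref(off=1, len=2) (overlapping!). Copied 'PP' from pos 4. Output: "SPPSPPP"
Token 6: backref(off=6, len=6). Copied 'PPSPPP' from pos 1. Output: "SPPSPPPPPSPPP"
Token 7: literal('M'). Output: "SPPSPPPPPSPPPM"
Token 8: backref(off=4, len=1). Copied 'P' from pos 10. Output: "SPPSPPPPPSPPPMP"
Token 9: literal('Z'). Output: "SPPSPPPPPSPPPMPZ"

Answer: SPPSPPPPPSPPPMPZ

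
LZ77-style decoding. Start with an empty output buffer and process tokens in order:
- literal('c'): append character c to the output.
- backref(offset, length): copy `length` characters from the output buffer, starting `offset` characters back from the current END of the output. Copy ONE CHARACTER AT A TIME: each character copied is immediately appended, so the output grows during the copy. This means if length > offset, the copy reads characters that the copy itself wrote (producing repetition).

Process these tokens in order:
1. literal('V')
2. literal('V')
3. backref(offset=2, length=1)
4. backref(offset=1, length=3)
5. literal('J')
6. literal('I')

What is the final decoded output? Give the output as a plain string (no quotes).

Answer: VVVVVVJI

Derivation:
Token 1: literal('V'). Output: "V"
Token 2: literal('V'). Output: "VV"
Token 3: backref(off=2, len=1). Copied 'V' from pos 0. Output: "VVV"
Token 4: backref(off=1, len=3) (overlapping!). Copied 'VVV' from pos 2. Output: "VVVVVV"
Token 5: literal('J'). Output: "VVVVVVJ"
Token 6: literal('I'). Output: "VVVVVVJI"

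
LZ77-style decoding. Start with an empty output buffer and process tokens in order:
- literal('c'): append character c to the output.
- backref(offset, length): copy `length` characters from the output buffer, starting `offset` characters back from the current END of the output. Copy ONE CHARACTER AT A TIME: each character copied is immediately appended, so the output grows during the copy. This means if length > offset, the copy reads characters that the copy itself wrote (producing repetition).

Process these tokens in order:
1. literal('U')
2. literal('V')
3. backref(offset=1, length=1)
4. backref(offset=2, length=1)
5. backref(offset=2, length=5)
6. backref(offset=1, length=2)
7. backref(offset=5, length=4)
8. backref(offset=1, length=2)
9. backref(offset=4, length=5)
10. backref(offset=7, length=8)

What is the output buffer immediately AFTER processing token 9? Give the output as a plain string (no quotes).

Answer: UVVVVVVVVVVVVVVVVVVVVV

Derivation:
Token 1: literal('U'). Output: "U"
Token 2: literal('V'). Output: "UV"
Token 3: backref(off=1, len=1). Copied 'V' from pos 1. Output: "UVV"
Token 4: backref(off=2, len=1). Copied 'V' from pos 1. Output: "UVVV"
Token 5: backref(off=2, len=5) (overlapping!). Copied 'VVVVV' from pos 2. Output: "UVVVVVVVV"
Token 6: backref(off=1, len=2) (overlapping!). Copied 'VV' from pos 8. Output: "UVVVVVVVVVV"
Token 7: backref(off=5, len=4). Copied 'VVVV' from pos 6. Output: "UVVVVVVVVVVVVVV"
Token 8: backref(off=1, len=2) (overlapping!). Copied 'VV' from pos 14. Output: "UVVVVVVVVVVVVVVVV"
Token 9: backref(off=4, len=5) (overlapping!). Copied 'VVVVV' from pos 13. Output: "UVVVVVVVVVVVVVVVVVVVVV"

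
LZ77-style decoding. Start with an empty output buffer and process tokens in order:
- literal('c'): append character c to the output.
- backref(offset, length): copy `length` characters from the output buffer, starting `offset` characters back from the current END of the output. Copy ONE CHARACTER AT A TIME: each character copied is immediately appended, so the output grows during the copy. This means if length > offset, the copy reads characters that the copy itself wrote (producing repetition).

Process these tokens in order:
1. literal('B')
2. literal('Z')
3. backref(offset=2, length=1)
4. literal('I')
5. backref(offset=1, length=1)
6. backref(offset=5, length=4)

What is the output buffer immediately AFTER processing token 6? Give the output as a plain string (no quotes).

Token 1: literal('B'). Output: "B"
Token 2: literal('Z'). Output: "BZ"
Token 3: backref(off=2, len=1). Copied 'B' from pos 0. Output: "BZB"
Token 4: literal('I'). Output: "BZBI"
Token 5: backref(off=1, len=1). Copied 'I' from pos 3. Output: "BZBII"
Token 6: backref(off=5, len=4). Copied 'BZBI' from pos 0. Output: "BZBIIBZBI"

Answer: BZBIIBZBI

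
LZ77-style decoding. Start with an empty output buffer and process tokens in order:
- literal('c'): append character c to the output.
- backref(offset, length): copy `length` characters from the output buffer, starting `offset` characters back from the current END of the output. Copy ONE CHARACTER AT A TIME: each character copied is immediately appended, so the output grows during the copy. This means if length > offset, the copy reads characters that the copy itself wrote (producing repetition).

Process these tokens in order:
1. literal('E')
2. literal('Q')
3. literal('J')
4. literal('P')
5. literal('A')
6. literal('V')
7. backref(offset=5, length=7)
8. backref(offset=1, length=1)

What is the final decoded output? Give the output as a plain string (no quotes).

Answer: EQJPAVQJPAVQJJ

Derivation:
Token 1: literal('E'). Output: "E"
Token 2: literal('Q'). Output: "EQ"
Token 3: literal('J'). Output: "EQJ"
Token 4: literal('P'). Output: "EQJP"
Token 5: literal('A'). Output: "EQJPA"
Token 6: literal('V'). Output: "EQJPAV"
Token 7: backref(off=5, len=7) (overlapping!). Copied 'QJPAVQJ' from pos 1. Output: "EQJPAVQJPAVQJ"
Token 8: backref(off=1, len=1). Copied 'J' from pos 12. Output: "EQJPAVQJPAVQJJ"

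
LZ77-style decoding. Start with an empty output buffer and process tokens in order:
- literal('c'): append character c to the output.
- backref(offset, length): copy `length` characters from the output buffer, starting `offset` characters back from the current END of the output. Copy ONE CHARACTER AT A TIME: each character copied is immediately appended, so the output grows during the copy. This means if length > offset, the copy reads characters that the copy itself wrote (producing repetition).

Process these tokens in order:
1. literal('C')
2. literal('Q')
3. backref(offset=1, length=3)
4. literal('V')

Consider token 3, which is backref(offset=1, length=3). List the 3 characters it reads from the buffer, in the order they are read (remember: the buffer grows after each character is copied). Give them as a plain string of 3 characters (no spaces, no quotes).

Token 1: literal('C'). Output: "C"
Token 2: literal('Q'). Output: "CQ"
Token 3: backref(off=1, len=3). Buffer before: "CQ" (len 2)
  byte 1: read out[1]='Q', append. Buffer now: "CQQ"
  byte 2: read out[2]='Q', append. Buffer now: "CQQQ"
  byte 3: read out[3]='Q', append. Buffer now: "CQQQQ"

Answer: QQQ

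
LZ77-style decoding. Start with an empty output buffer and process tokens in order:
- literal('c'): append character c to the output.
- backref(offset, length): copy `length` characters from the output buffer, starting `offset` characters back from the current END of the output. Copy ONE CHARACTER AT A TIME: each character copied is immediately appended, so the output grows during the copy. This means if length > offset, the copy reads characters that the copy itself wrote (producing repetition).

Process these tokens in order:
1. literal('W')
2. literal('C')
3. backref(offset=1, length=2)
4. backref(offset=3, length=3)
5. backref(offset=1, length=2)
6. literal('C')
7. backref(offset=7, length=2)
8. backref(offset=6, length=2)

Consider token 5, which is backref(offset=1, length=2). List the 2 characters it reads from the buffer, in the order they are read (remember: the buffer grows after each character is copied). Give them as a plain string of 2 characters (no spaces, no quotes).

Token 1: literal('W'). Output: "W"
Token 2: literal('C'). Output: "WC"
Token 3: backref(off=1, len=2) (overlapping!). Copied 'CC' from pos 1. Output: "WCCC"
Token 4: backref(off=3, len=3). Copied 'CCC' from pos 1. Output: "WCCCCCC"
Token 5: backref(off=1, len=2). Buffer before: "WCCCCCC" (len 7)
  byte 1: read out[6]='C', append. Buffer now: "WCCCCCCC"
  byte 2: read out[7]='C', append. Buffer now: "WCCCCCCCC"

Answer: CC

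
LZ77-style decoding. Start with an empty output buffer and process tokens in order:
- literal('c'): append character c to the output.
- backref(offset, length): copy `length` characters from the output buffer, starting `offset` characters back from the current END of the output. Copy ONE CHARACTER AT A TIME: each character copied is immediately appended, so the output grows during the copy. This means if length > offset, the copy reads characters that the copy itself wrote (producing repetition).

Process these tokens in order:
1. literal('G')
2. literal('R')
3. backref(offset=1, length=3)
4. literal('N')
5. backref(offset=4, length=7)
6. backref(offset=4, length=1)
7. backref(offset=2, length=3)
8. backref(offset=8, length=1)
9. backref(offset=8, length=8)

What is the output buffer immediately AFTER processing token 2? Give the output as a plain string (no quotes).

Answer: GR

Derivation:
Token 1: literal('G'). Output: "G"
Token 2: literal('R'). Output: "GR"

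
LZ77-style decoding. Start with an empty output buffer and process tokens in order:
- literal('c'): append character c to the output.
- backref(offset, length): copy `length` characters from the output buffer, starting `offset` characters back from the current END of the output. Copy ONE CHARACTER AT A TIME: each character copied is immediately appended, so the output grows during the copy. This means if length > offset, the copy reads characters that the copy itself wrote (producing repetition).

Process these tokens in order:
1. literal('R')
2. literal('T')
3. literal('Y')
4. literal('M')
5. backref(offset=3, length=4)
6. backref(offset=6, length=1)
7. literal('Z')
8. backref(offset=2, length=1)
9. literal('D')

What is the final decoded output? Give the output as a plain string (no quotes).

Token 1: literal('R'). Output: "R"
Token 2: literal('T'). Output: "RT"
Token 3: literal('Y'). Output: "RTY"
Token 4: literal('M'). Output: "RTYM"
Token 5: backref(off=3, len=4) (overlapping!). Copied 'TYMT' from pos 1. Output: "RTYMTYMT"
Token 6: backref(off=6, len=1). Copied 'Y' from pos 2. Output: "RTYMTYMTY"
Token 7: literal('Z'). Output: "RTYMTYMTYZ"
Token 8: backref(off=2, len=1). Copied 'Y' from pos 8. Output: "RTYMTYMTYZY"
Token 9: literal('D'). Output: "RTYMTYMTYZYD"

Answer: RTYMTYMTYZYD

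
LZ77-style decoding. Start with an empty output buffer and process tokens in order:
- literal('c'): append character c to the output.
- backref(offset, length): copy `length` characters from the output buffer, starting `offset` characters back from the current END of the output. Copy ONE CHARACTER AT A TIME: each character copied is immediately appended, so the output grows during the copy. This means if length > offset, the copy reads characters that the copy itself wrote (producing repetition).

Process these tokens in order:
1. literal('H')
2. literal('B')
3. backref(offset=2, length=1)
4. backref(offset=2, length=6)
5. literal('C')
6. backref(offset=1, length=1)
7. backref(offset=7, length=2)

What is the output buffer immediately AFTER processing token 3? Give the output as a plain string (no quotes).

Token 1: literal('H'). Output: "H"
Token 2: literal('B'). Output: "HB"
Token 3: backref(off=2, len=1). Copied 'H' from pos 0. Output: "HBH"

Answer: HBH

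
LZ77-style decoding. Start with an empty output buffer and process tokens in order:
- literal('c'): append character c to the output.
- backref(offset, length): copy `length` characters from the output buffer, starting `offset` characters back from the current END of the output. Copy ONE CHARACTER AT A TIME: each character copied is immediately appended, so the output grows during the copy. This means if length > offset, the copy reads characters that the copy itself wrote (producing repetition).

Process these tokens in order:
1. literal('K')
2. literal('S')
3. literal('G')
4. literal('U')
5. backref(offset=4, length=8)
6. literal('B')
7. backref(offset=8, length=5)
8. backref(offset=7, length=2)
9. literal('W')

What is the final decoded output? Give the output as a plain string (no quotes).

Answer: KSGUKSGUKSGUBSGUKSUBW

Derivation:
Token 1: literal('K'). Output: "K"
Token 2: literal('S'). Output: "KS"
Token 3: literal('G'). Output: "KSG"
Token 4: literal('U'). Output: "KSGU"
Token 5: backref(off=4, len=8) (overlapping!). Copied 'KSGUKSGU' from pos 0. Output: "KSGUKSGUKSGU"
Token 6: literal('B'). Output: "KSGUKSGUKSGUB"
Token 7: backref(off=8, len=5). Copied 'SGUKS' from pos 5. Output: "KSGUKSGUKSGUBSGUKS"
Token 8: backref(off=7, len=2). Copied 'UB' from pos 11. Output: "KSGUKSGUKSGUBSGUKSUB"
Token 9: literal('W'). Output: "KSGUKSGUKSGUBSGUKSUBW"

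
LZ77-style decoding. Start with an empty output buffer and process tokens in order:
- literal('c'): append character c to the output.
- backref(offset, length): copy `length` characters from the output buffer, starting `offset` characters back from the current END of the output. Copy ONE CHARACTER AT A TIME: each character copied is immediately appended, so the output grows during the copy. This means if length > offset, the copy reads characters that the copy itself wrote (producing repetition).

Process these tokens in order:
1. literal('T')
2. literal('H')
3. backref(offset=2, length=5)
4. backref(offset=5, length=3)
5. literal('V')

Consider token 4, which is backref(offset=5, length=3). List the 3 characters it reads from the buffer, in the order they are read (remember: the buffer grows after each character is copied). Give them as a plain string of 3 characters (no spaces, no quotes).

Token 1: literal('T'). Output: "T"
Token 2: literal('H'). Output: "TH"
Token 3: backref(off=2, len=5) (overlapping!). Copied 'THTHT' from pos 0. Output: "THTHTHT"
Token 4: backref(off=5, len=3). Buffer before: "THTHTHT" (len 7)
  byte 1: read out[2]='T', append. Buffer now: "THTHTHTT"
  byte 2: read out[3]='H', append. Buffer now: "THTHTHTTH"
  byte 3: read out[4]='T', append. Buffer now: "THTHTHTTHT"

Answer: THT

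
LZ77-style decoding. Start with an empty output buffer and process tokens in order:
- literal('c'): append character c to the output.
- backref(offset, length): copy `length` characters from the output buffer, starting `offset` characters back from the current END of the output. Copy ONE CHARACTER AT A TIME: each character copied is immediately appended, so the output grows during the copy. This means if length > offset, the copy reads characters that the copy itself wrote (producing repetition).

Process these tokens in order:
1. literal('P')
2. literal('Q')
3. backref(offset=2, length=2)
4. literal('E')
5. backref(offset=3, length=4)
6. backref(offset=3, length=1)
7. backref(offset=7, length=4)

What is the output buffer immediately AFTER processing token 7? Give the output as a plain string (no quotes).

Token 1: literal('P'). Output: "P"
Token 2: literal('Q'). Output: "PQ"
Token 3: backref(off=2, len=2). Copied 'PQ' from pos 0. Output: "PQPQ"
Token 4: literal('E'). Output: "PQPQE"
Token 5: backref(off=3, len=4) (overlapping!). Copied 'PQEP' from pos 2. Output: "PQPQEPQEP"
Token 6: backref(off=3, len=1). Copied 'Q' from pos 6. Output: "PQPQEPQEPQ"
Token 7: backref(off=7, len=4). Copied 'QEPQ' from pos 3. Output: "PQPQEPQEPQQEPQ"

Answer: PQPQEPQEPQQEPQ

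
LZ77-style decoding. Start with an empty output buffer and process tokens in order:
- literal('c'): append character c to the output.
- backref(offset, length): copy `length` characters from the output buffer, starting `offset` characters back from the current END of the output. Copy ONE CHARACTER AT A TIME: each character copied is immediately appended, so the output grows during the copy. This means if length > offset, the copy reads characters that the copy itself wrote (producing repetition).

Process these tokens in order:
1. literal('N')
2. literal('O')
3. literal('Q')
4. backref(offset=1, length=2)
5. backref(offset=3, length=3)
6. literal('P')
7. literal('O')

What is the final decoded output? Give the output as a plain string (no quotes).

Token 1: literal('N'). Output: "N"
Token 2: literal('O'). Output: "NO"
Token 3: literal('Q'). Output: "NOQ"
Token 4: backref(off=1, len=2) (overlapping!). Copied 'QQ' from pos 2. Output: "NOQQQ"
Token 5: backref(off=3, len=3). Copied 'QQQ' from pos 2. Output: "NOQQQQQQ"
Token 6: literal('P'). Output: "NOQQQQQQP"
Token 7: literal('O'). Output: "NOQQQQQQPO"

Answer: NOQQQQQQPO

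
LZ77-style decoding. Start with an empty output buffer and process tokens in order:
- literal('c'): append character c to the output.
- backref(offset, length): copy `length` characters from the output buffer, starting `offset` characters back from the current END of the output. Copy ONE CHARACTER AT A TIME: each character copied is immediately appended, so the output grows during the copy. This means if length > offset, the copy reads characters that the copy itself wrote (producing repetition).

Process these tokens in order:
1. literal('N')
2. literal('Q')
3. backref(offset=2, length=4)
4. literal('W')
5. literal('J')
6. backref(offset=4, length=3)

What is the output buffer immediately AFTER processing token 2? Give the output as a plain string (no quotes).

Token 1: literal('N'). Output: "N"
Token 2: literal('Q'). Output: "NQ"

Answer: NQ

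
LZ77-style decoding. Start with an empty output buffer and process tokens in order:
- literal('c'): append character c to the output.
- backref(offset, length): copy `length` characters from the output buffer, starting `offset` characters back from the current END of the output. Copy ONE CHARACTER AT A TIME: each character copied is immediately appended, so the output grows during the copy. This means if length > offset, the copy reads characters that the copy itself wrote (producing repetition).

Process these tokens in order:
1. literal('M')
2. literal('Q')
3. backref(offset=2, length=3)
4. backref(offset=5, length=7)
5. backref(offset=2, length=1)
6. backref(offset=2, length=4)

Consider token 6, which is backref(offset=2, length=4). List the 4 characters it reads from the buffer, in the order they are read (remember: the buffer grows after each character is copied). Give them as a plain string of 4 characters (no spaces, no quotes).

Token 1: literal('M'). Output: "M"
Token 2: literal('Q'). Output: "MQ"
Token 3: backref(off=2, len=3) (overlapping!). Copied 'MQM' from pos 0. Output: "MQMQM"
Token 4: backref(off=5, len=7) (overlapping!). Copied 'MQMQMMQ' from pos 0. Output: "MQMQMMQMQMMQ"
Token 5: backref(off=2, len=1). Copied 'M' from pos 10. Output: "MQMQMMQMQMMQM"
Token 6: backref(off=2, len=4). Buffer before: "MQMQMMQMQMMQM" (len 13)
  byte 1: read out[11]='Q', append. Buffer now: "MQMQMMQMQMMQMQ"
  byte 2: read out[12]='M', append. Buffer now: "MQMQMMQMQMMQMQM"
  byte 3: read out[13]='Q', append. Buffer now: "MQMQMMQMQMMQMQMQ"
  byte 4: read out[14]='M', append. Buffer now: "MQMQMMQMQMMQMQMQM"

Answer: QMQM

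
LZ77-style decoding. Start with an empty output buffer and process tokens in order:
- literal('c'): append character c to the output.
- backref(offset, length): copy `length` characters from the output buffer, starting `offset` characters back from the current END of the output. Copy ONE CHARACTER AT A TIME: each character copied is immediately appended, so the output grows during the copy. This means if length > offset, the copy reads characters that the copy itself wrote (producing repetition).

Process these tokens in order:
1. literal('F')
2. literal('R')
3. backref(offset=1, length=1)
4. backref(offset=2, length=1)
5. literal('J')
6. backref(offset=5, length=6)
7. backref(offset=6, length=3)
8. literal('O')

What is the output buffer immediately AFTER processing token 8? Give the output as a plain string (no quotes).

Token 1: literal('F'). Output: "F"
Token 2: literal('R'). Output: "FR"
Token 3: backref(off=1, len=1). Copied 'R' from pos 1. Output: "FRR"
Token 4: backref(off=2, len=1). Copied 'R' from pos 1. Output: "FRRR"
Token 5: literal('J'). Output: "FRRRJ"
Token 6: backref(off=5, len=6) (overlapping!). Copied 'FRRRJF' from pos 0. Output: "FRRRJFRRRJF"
Token 7: backref(off=6, len=3). Copied 'FRR' from pos 5. Output: "FRRRJFRRRJFFRR"
Token 8: literal('O'). Output: "FRRRJFRRRJFFRRO"

Answer: FRRRJFRRRJFFRRO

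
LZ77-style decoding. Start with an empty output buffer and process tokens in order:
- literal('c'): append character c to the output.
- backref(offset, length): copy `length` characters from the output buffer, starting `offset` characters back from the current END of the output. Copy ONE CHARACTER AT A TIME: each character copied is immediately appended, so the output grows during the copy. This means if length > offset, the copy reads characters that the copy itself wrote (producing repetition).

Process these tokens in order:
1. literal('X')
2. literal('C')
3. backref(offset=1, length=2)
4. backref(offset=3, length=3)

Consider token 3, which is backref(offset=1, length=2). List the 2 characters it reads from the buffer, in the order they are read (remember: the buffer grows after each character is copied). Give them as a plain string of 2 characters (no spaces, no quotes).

Answer: CC

Derivation:
Token 1: literal('X'). Output: "X"
Token 2: literal('C'). Output: "XC"
Token 3: backref(off=1, len=2). Buffer before: "XC" (len 2)
  byte 1: read out[1]='C', append. Buffer now: "XCC"
  byte 2: read out[2]='C', append. Buffer now: "XCCC"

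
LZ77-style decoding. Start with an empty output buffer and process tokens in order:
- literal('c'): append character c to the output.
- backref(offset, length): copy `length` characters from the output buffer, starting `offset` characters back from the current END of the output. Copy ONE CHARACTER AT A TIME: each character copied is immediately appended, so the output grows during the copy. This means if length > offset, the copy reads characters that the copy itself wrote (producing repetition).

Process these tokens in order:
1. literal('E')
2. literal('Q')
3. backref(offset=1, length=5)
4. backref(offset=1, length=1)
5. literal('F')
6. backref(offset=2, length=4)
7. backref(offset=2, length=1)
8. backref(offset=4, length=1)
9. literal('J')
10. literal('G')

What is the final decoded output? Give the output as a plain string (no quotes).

Token 1: literal('E'). Output: "E"
Token 2: literal('Q'). Output: "EQ"
Token 3: backref(off=1, len=5) (overlapping!). Copied 'QQQQQ' from pos 1. Output: "EQQQQQQ"
Token 4: backref(off=1, len=1). Copied 'Q' from pos 6. Output: "EQQQQQQQ"
Token 5: literal('F'). Output: "EQQQQQQQF"
Token 6: backref(off=2, len=4) (overlapping!). Copied 'QFQF' from pos 7. Output: "EQQQQQQQFQFQF"
Token 7: backref(off=2, len=1). Copied 'Q' from pos 11. Output: "EQQQQQQQFQFQFQ"
Token 8: backref(off=4, len=1). Copied 'F' from pos 10. Output: "EQQQQQQQFQFQFQF"
Token 9: literal('J'). Output: "EQQQQQQQFQFQFQFJ"
Token 10: literal('G'). Output: "EQQQQQQQFQFQFQFJG"

Answer: EQQQQQQQFQFQFQFJG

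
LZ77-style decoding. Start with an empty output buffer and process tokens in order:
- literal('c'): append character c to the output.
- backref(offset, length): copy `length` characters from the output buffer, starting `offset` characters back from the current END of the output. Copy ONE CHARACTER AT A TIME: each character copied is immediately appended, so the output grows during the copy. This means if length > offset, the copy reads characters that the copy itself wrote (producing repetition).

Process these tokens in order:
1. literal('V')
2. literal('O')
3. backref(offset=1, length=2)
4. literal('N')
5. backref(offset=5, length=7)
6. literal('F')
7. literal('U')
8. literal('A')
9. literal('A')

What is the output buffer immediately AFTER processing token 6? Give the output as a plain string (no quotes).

Token 1: literal('V'). Output: "V"
Token 2: literal('O'). Output: "VO"
Token 3: backref(off=1, len=2) (overlapping!). Copied 'OO' from pos 1. Output: "VOOO"
Token 4: literal('N'). Output: "VOOON"
Token 5: backref(off=5, len=7) (overlapping!). Copied 'VOOONVO' from pos 0. Output: "VOOONVOOONVO"
Token 6: literal('F'). Output: "VOOONVOOONVOF"

Answer: VOOONVOOONVOF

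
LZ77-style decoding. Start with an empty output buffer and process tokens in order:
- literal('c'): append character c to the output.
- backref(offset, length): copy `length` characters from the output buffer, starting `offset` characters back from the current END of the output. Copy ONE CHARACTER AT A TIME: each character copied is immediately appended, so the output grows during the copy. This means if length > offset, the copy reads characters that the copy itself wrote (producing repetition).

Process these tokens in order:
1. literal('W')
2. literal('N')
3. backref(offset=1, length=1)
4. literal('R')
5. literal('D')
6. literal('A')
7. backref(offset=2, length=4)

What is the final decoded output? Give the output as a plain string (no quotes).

Token 1: literal('W'). Output: "W"
Token 2: literal('N'). Output: "WN"
Token 3: backref(off=1, len=1). Copied 'N' from pos 1. Output: "WNN"
Token 4: literal('R'). Output: "WNNR"
Token 5: literal('D'). Output: "WNNRD"
Token 6: literal('A'). Output: "WNNRDA"
Token 7: backref(off=2, len=4) (overlapping!). Copied 'DADA' from pos 4. Output: "WNNRDADADA"

Answer: WNNRDADADA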